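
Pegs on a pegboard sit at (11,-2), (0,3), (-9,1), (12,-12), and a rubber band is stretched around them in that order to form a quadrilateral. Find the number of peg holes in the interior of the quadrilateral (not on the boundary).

131

The shoelace formula gives twice the area as |[11·3 − 0·(-2)] + [0·1 − (-9)·3] + [(-9)·(-12) − 12·1] + [12·(-2) − 11·(-12)]| = 264, so the area is 132.
Along each edge there are gcd(|Δx|,|Δy|)+1 lattice points, so counting each shared vertex once the boundary has gcd(11,5) + gcd(9,2) + gcd(21,13) + gcd(1,10) = 1+1+1+1 = 4.
Pick's theorem gives I = A − B/2 + 1 = 132 − 4/2 + 1 = 131.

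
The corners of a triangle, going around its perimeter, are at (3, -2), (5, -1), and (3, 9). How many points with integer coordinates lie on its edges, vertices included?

The number of boundary lattice points is Σ gcd(|Δx|,|Δy|) = gcd(2,1) + gcd(2,10) + gcd(0,11) = 1+2+11 = 14.

14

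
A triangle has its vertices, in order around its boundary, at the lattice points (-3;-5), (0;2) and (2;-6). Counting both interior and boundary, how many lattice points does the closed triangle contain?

By the shoelace formula, twice the signed area is |[(-3)·2 − 0·(-5)] + [0·(-6) − 2·2] + [2·(-5) − (-3)·(-6)]| = 38, so the area is 19.
The number of boundary lattice points is Σ gcd(|Δx|,|Δy|) = gcd(3,7) + gcd(2,8) + gcd(5,1) = 1+2+1 = 4.
Pick's theorem gives I = A − B/2 + 1 = 19 − 4/2 + 1 = 18, so the closed region contains I + B = 18 + 4 = 22 lattice points.

22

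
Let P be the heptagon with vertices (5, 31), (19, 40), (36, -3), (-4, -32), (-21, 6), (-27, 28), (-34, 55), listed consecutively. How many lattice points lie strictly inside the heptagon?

3013

By the shoelace formula, twice the signed area is |(5·40 − 19·31) + (19·(-3) − 36·40) + (36·(-32) − (-4)·(-3)) + ((-4)·6 − (-21)·(-32)) + ((-21)·28 − (-27)·6) + ((-27)·55 − (-34)·28) + ((-34)·31 − 5·55)| = 6034, so the area is 3017.
The number of boundary lattice points is Σ gcd(|Δx|,|Δy|) = gcd(14,9) + gcd(17,43) + gcd(40,29) + gcd(17,38) + gcd(6,22) + gcd(7,27) + gcd(39,24) = 1+1+1+1+2+1+3 = 10.
Pick's theorem gives I = A − B/2 + 1 = 3017 − 10/2 + 1 = 3013.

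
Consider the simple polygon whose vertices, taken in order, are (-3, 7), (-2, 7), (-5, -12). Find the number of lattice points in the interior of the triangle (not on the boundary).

Using the shoelace formula, 2A = |[(-3)·7 − (-2)·7] + [(-2)·(-12) − (-5)·7] + [(-5)·7 − (-3)·(-12)]| = 19, so the area is 19/2.
Summing gcd(|Δx|,|Δy|) over the edges gives the boundary count: gcd(1,0) + gcd(3,19) + gcd(2,19) = 1+1+1 = 3.
By Pick's theorem A = I + B/2 − 1, so I = 19/2 − 3/2 + 1 = 9.

9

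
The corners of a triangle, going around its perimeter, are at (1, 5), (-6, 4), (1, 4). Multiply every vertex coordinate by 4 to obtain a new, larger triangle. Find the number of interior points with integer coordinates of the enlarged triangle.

39

Using the shoelace formula, 2A = |[1·4 − (-6)·5] + [(-6)·4 − 1·4] + [1·5 − 1·4]| = 7, so the area is 7/2.
Summing gcd(|Δx|,|Δy|) over the edges gives the boundary count: gcd(7,1) + gcd(7,0) + gcd(0,1) = 1+7+1 = 9.
Scaling by 4 multiplies the area by 4² = 16 (so the new area is 56) and multiplies the boundary lattice-point count by 4, giving 36.
By Pick's theorem, the interior count of the dilated polygon is 56 − 36/2 + 1 = 39.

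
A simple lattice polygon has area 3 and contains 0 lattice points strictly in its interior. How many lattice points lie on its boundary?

Pick's theorem gives A = I + B/2 − 1, so B = 2(A − I + 1) = 2(3 − 0 + 1) = 8.

8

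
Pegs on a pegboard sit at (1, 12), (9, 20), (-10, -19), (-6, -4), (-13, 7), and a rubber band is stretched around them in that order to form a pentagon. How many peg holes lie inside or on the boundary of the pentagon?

The shoelace formula gives twice the area as |(1·20 − 9·12) + (9·(-19) − (-10)·20) + ((-10)·(-4) − (-6)·(-19)) + ((-6)·7 − (-13)·(-4)) + ((-13)·12 − 1·7)| = 390, so the area is 195.
The number of boundary lattice points is Σ gcd(|Δx|,|Δy|) = gcd(8,8) + gcd(19,39) + gcd(4,15) + gcd(7,11) + gcd(14,5) = 8+1+1+1+1 = 12.
Pick's theorem gives I = A − B/2 + 1 = 195 − 12/2 + 1 = 190, so the closed region contains I + B = 190 + 12 = 202 lattice points.

202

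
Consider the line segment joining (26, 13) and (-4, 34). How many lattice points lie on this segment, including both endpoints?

4

The number of lattice points on a segment between lattice points is gcd(|Δx|,|Δy|) + 1 = gcd(30,21) + 1 = 3 + 1 = 4.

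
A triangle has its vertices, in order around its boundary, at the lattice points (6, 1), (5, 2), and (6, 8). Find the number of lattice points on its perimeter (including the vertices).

9

Summing gcd(|Δx|,|Δy|) over the edges gives the boundary count: gcd(1,1) + gcd(1,6) + gcd(0,7) = 1+1+7 = 9.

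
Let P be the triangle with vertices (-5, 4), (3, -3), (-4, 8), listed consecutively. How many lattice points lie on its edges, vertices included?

Summing gcd(|Δx|,|Δy|) over the edges gives the boundary count: gcd(8,7) + gcd(7,11) + gcd(1,4) = 1+1+1 = 3.

3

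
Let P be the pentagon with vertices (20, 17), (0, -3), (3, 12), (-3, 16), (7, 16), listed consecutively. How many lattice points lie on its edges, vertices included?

36

The number of boundary lattice points is Σ gcd(|Δx|,|Δy|) = gcd(20,20) + gcd(3,15) + gcd(6,4) + gcd(10,0) + gcd(13,1) = 20+3+2+10+1 = 36.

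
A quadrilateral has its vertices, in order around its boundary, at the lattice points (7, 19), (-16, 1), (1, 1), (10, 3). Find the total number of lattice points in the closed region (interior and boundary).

Using the shoelace formula, 2A = |(7·1 − (-16)·19) + ((-16)·1 − 1·1) + (1·3 − 10·1) + (10·19 − 7·3)| = 456, so the area is 228.
The number of boundary lattice points is Σ gcd(|Δx|,|Δy|) = gcd(23,18) + gcd(17,0) + gcd(9,2) + gcd(3,16) = 1+17+1+1 = 20.
Pick's theorem gives I = A − B/2 + 1 = 228 − 20/2 + 1 = 219, so the closed region contains I + B = 219 + 20 = 239 lattice points.

239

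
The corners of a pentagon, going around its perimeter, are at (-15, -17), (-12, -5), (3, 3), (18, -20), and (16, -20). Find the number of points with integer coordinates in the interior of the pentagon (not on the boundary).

By the shoelace formula, twice the signed area is |((-15)·(-5) − (-12)·(-17)) + ((-12)·3 − 3·(-5)) + (3·(-20) − 18·3) + (18·(-20) − 16·(-20)) + (16·(-17) − (-15)·(-20))| = 876, so the area is 438.
Summing gcd(|Δx|,|Δy|) over the edges gives the boundary count: gcd(3,12) + gcd(15,8) + gcd(15,23) + gcd(2,0) + gcd(31,3) = 3+1+1+2+1 = 8.
Pick's theorem gives I = A − B/2 + 1 = 438 − 8/2 + 1 = 435.

435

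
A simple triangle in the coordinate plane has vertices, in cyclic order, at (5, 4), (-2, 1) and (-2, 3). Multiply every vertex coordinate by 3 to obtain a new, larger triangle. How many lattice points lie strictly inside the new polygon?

Using the shoelace formula, 2A = |[5·1 − (-2)·4] + [(-2)·3 − (-2)·1] + [(-2)·4 − 5·3]| = 14, so the area is 7.
Summing gcd(|Δx|,|Δy|) over the edges gives the boundary count: gcd(7,3) + gcd(0,2) + gcd(7,1) = 1+2+1 = 4.
Scaling by 3 multiplies the area by 3² = 9 (so the new area is 63) and multiplies the boundary lattice-point count by 3, giving 12.
By Pick's theorem, the interior count of the dilated polygon is 63 − 12/2 + 1 = 58.

58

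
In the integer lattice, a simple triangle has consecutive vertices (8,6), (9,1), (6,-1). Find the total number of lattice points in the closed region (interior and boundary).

11

The shoelace formula gives twice the area as |[8·1 − 9·6] + [9·(-1) − 6·1] + [6·6 − 8·(-1)]| = 17, so the area is 8.5.
Along each edge there are gcd(|Δx|,|Δy|)+1 lattice points, so counting each shared vertex once the boundary has gcd(1,5) + gcd(3,2) + gcd(2,7) = 1+1+1 = 3.
Pick's theorem gives I = A − B/2 + 1 = 8.5 − 3/2 + 1 = 8, so the closed region contains I + B = 8 + 3 = 11 lattice points.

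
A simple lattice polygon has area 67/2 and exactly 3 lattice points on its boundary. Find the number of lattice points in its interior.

33

Pick's theorem A = I + B/2 − 1 rearranges to I = A − B/2 + 1 = 67/2 − 3/2 + 1 = 33.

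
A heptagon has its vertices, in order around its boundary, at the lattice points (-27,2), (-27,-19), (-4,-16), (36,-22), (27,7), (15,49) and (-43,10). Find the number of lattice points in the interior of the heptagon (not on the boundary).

By the shoelace formula, twice the signed area is |((-27)·(-19) − (-27)·2) + ((-27)·(-16) − (-4)·(-19)) + ((-4)·(-22) − 36·(-16)) + (36·7 − 27·(-22)) + (27·49 − 15·7) + (15·10 − (-43)·49) + ((-43)·2 − (-27)·10)| = 6092, so the area is 3046.
The number of boundary lattice points is Σ gcd(|Δx|,|Δy|) = gcd(0,21) + gcd(23,3) + gcd(40,6) + gcd(9,29) + gcd(12,42) + gcd(58,39) + gcd(16,8) = 21+1+2+1+6+1+8 = 40.
Pick's theorem gives I = A − B/2 + 1 = 3046 − 40/2 + 1 = 3027.

3027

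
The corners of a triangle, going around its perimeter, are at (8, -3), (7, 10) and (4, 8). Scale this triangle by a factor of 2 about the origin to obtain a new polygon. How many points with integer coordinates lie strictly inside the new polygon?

By the shoelace formula, twice the signed area is |(8·10 − 7·(-3)) + (7·8 − 4·10) + (4·(-3) − 8·8)| = 41, so the area is 41/2.
The number of boundary lattice points is Σ gcd(|Δx|,|Δy|) = gcd(1,13) + gcd(3,2) + gcd(4,11) = 1+1+1 = 3.
Scaling by 2 multiplies the area by 2² = 4 (so the new area is 82) and multiplies the boundary lattice-point count by 2, giving 6.
By Pick's theorem, the interior count of the dilated polygon is 82 − 6/2 + 1 = 80.

80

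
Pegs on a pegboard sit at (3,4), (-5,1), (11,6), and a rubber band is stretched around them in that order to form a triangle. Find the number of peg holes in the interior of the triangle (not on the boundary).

3

By the shoelace formula, twice the signed area is |[3·1 − (-5)·4] + [(-5)·6 − 11·1] + [11·4 − 3·6]| = 8, so the area is 4.
The number of boundary lattice points is Σ gcd(|Δx|,|Δy|) = gcd(8,3) + gcd(16,5) + gcd(8,2) = 1+1+2 = 4.
Pick's theorem gives I = A − B/2 + 1 = 4 − 4/2 + 1 = 3.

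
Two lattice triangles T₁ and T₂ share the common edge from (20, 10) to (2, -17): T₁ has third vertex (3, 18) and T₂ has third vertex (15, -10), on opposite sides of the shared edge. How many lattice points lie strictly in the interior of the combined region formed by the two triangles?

411

The union is the simple quadrilateral with vertices (20, 10), (3, 18), (2, -17), (15, -10) in order.
By the shoelace formula, twice the signed area is |[20·18 − 3·10] + [3·(-17) − 2·18] + [2·(-10) − 15·(-17)] + [15·10 − 20·(-10)]| = 828, so the area is 414.
Summing gcd(|Δx|,|Δy|) over the edges gives the boundary count: gcd(17,8) + gcd(1,35) + gcd(13,7) + gcd(5,20) = 1+1+1+5 = 8.
By Pick's theorem I = A − B/2 + 1 = 414 − 8/2 + 1 = 411.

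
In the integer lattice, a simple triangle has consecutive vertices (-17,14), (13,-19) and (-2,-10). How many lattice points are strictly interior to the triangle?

109

By the shoelace formula, twice the signed area is |((-17)·(-19) − 13·14) + (13·(-10) − (-2)·(-19)) + ((-2)·14 − (-17)·(-10))| = 225, so the area is 225/2.
Along each edge there are gcd(|Δx|,|Δy|)+1 lattice points, so counting each shared vertex once the boundary has gcd(30,33) + gcd(15,9) + gcd(15,24) = 3+3+3 = 9.
By Pick's theorem A = I + B/2 − 1, so I = 225/2 − 9/2 + 1 = 109.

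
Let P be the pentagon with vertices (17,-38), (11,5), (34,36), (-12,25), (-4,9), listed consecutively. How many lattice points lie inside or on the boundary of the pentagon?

The shoelace formula gives twice the area as |(17·5 − 11·(-38)) + (11·36 − 34·5) + (34·25 − (-12)·36) + ((-12)·9 − (-4)·25) + ((-4)·(-38) − 17·9)| = 2002, so the area is 1001.
Summing gcd(|Δx|,|Δy|) over the edges gives the boundary count: gcd(6,43) + gcd(23,31) + gcd(46,11) + gcd(8,16) + gcd(21,47) = 1+1+1+8+1 = 12.
Pick's theorem gives I = A − B/2 + 1 = 1001 − 12/2 + 1 = 996, so the closed region contains I + B = 996 + 12 = 1008 lattice points.

1008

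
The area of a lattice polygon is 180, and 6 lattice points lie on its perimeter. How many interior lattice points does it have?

178

Pick's theorem A = I + B/2 − 1 rearranges to I = A − B/2 + 1 = 180 − 6/2 + 1 = 178.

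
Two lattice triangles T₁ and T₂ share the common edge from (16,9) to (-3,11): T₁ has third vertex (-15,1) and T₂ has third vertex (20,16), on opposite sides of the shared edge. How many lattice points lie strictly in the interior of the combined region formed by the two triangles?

The union is the simple quadrilateral with vertices (16,9), (-15,1), (-3,11), (20,16) in order.
By the shoelace formula, twice the signed area is |(16·1 − (-15)·9) + ((-15)·11 − (-3)·1) + ((-3)·16 − 20·11) + (20·9 − 16·16)| = 355, so the area is 355/2.
The number of boundary lattice points is Σ gcd(|Δx|,|Δy|) = gcd(31,8) + gcd(12,10) + gcd(23,5) + gcd(4,7) = 1+2+1+1 = 5.
By Pick's theorem I = A − B/2 + 1 = 355/2 − 5/2 + 1 = 176.

176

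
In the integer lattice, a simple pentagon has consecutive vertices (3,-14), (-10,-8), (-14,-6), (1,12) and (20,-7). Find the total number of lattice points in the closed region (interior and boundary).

The shoelace formula gives twice the area as |(3·(-8) − (-10)·(-14)) + ((-10)·(-6) − (-14)·(-8)) + ((-14)·12 − 1·(-6)) + (1·(-7) − 20·12) + (20·(-14) − 3·(-7))| = 884, so the area is 442.
Summing gcd(|Δx|,|Δy|) over the edges gives the boundary count: gcd(13,6) + gcd(4,2) + gcd(15,18) + gcd(19,19) + gcd(17,7) = 1+2+3+19+1 = 26.
Pick's theorem gives I = A − B/2 + 1 = 442 − 26/2 + 1 = 430, so the closed region contains I + B = 430 + 26 = 456 lattice points.

456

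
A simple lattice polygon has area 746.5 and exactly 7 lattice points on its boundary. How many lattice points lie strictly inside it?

Pick's theorem A = I + B/2 − 1 rearranges to I = A − B/2 + 1 = 746.5 − 7/2 + 1 = 744.

744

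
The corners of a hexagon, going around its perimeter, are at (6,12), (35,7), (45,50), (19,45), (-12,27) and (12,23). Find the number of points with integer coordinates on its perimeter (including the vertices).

Summing gcd(|Δx|,|Δy|) over the edges gives the boundary count: gcd(29,5) + gcd(10,43) + gcd(26,5) + gcd(31,18) + gcd(24,4) + gcd(6,11) = 1+1+1+1+4+1 = 9.

9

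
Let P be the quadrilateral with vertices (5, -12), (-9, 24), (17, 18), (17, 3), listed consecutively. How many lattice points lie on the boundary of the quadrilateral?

22

The number of boundary lattice points is Σ gcd(|Δx|,|Δy|) = gcd(14,36) + gcd(26,6) + gcd(0,15) + gcd(12,15) = 2+2+15+3 = 22.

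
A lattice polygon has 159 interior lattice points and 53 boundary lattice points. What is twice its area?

369

Pick's theorem states A = I + B/2 − 1, so A = 159 + 53/2 − 1 = 369/2.
Hence 2A = 369.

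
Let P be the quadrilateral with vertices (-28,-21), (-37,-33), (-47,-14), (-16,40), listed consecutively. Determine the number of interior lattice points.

By the shoelace formula, twice the signed area is |((-28)·(-33) − (-37)·(-21)) + ((-37)·(-14) − (-47)·(-33)) + ((-47)·40 − (-16)·(-14)) + ((-16)·(-21) − (-28)·40)| = 1534, so the area is 767.
Summing gcd(|Δx|,|Δy|) over the edges gives the boundary count: gcd(9,12) + gcd(10,19) + gcd(31,54) + gcd(12,61) = 3+1+1+1 = 6.
Pick's theorem gives I = A − B/2 + 1 = 767 − 6/2 + 1 = 765.

765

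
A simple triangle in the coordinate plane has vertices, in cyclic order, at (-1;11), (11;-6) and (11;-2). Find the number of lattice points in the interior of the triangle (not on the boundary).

22

Using the shoelace formula, 2A = |[(-1)·(-6) − 11·11] + [11·(-2) − 11·(-6)] + [11·11 − (-1)·(-2)]| = 48, so the area is 24.
The number of boundary lattice points is Σ gcd(|Δx|,|Δy|) = gcd(12,17) + gcd(0,4) + gcd(12,13) = 1+4+1 = 6.
By Pick's theorem A = I + B/2 − 1, so I = 24 − 6/2 + 1 = 22.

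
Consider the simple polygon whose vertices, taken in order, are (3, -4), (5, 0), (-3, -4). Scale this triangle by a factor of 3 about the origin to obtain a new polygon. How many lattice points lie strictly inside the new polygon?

Using the shoelace formula, 2A = |(3·0 − 5·(-4)) + (5·(-4) − (-3)·0) + ((-3)·(-4) − 3·(-4))| = 24, so the area is 12.
Along each edge there are gcd(|Δx|,|Δy|)+1 lattice points, so counting each shared vertex once the boundary has gcd(2,4) + gcd(8,4) + gcd(6,0) = 2+4+6 = 12.
Scaling by 3 multiplies the area by 3² = 9 (so the new area is 108) and multiplies the boundary lattice-point count by 3, giving 36.
By Pick's theorem, the interior count of the dilated polygon is 108 − 36/2 + 1 = 91.

91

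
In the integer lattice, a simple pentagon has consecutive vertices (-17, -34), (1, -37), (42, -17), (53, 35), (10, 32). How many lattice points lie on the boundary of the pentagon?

The number of boundary lattice points is Σ gcd(|Δx|,|Δy|) = gcd(18,3) + gcd(41,20) + gcd(11,52) + gcd(43,3) + gcd(27,66) = 3+1+1+1+3 = 9.

9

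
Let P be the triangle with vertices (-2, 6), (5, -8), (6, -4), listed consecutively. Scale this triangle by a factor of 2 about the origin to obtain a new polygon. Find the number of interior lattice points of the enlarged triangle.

75

By the shoelace formula, twice the signed area is |[(-2)·(-8) − 5·6] + [5·(-4) − 6·(-8)] + [6·6 − (-2)·(-4)]| = 42, so the area is 21.
Along each edge there are gcd(|Δx|,|Δy|)+1 lattice points, so counting each shared vertex once the boundary has gcd(7,14) + gcd(1,4) + gcd(8,10) = 7+1+2 = 10.
Scaling by 2 multiplies the area by 2² = 4 (so the new area is 84) and multiplies the boundary lattice-point count by 2, giving 20.
By Pick's theorem, the interior count of the dilated polygon is 84 − 20/2 + 1 = 75.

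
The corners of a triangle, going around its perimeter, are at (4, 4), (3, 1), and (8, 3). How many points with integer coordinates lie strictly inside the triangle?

The shoelace formula gives twice the area as |(4·1 − 3·4) + (3·3 − 8·1) + (8·4 − 4·3)| = 13, so the area is 6.5.
Along each edge there are gcd(|Δx|,|Δy|)+1 lattice points, so counting each shared vertex once the boundary has gcd(1,3) + gcd(5,2) + gcd(4,1) = 1+1+1 = 3.
By Pick's theorem A = I + B/2 − 1, so I = 6.5 − 3/2 + 1 = 6.

6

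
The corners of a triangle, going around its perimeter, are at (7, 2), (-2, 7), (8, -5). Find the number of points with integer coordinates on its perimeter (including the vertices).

4

The number of boundary lattice points is Σ gcd(|Δx|,|Δy|) = gcd(9,5) + gcd(10,12) + gcd(1,7) = 1+2+1 = 4.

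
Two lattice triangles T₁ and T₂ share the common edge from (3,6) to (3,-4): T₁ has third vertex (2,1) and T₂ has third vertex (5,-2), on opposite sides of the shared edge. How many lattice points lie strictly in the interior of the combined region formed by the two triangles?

13

The union is the simple quadrilateral with vertices (3,6), (2,1), (3,-4), (5,-2) in order.
The shoelace formula gives twice the area as |[3·1 − 2·6] + [2·(-4) − 3·1] + [3·(-2) − 5·(-4)] + [5·6 − 3·(-2)]| = 30, so the area is 15.
Along each edge there are gcd(|Δx|,|Δy|)+1 lattice points, so counting each shared vertex once the boundary has gcd(1,5) + gcd(1,5) + gcd(2,2) + gcd(2,8) = 1+1+2+2 = 6.
By Pick's theorem I = A − B/2 + 1 = 15 − 6/2 + 1 = 13.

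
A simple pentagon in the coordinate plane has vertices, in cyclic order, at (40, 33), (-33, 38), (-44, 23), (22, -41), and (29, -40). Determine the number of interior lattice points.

3841

Using the shoelace formula, 2A = |[40·38 − (-33)·33] + [(-33)·23 − (-44)·38] + [(-44)·(-41) − 22·23] + [22·(-40) − 29·(-41)] + [29·33 − 40·(-40)]| = 7686, so the area is 3843.
Along each edge there are gcd(|Δx|,|Δy|)+1 lattice points, so counting each shared vertex once the boundary has gcd(73,5) + gcd(11,15) + gcd(66,64) + gcd(7,1) + gcd(11,73) = 1+1+2+1+1 = 6.
Pick's theorem gives I = A − B/2 + 1 = 3843 − 6/2 + 1 = 3841.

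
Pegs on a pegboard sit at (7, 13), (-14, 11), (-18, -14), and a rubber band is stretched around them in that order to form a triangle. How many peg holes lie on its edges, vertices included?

3

Along each edge there are gcd(|Δx|,|Δy|)+1 lattice points, so counting each shared vertex once the boundary has gcd(21,2) + gcd(4,25) + gcd(25,27) = 1+1+1 = 3.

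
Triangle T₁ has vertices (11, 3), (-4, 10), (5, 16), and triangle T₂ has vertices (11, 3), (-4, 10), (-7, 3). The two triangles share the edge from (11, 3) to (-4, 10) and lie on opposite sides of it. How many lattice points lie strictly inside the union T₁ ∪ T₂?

The union is the simple quadrilateral with vertices (11, 3), (5, 16), (-4, 10), (-7, 3) in order.
Using the shoelace formula, 2A = |[11·16 − 5·3] + [5·10 − (-4)·16] + [(-4)·3 − (-7)·10] + [(-7)·3 − 11·3]| = 279, so the area is 139.5.
Summing gcd(|Δx|,|Δy|) over the edges gives the boundary count: gcd(6,13) + gcd(9,6) + gcd(3,7) + gcd(18,0) = 1+3+1+18 = 23.
By Pick's theorem I = A − B/2 + 1 = 139.5 − 23/2 + 1 = 129.

129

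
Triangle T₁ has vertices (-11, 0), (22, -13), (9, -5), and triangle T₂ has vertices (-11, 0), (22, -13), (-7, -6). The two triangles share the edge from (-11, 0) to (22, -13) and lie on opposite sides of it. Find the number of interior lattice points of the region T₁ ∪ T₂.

The union is the simple quadrilateral with vertices (-11, 0), (9, -5), (22, -13), (-7, -6) in order.
The shoelace formula gives twice the area as |((-11)·(-5) − 9·0) + (9·(-13) − 22·(-5)) + (22·(-6) − (-7)·(-13)) + ((-7)·0 − (-11)·(-6))| = 241, so the area is 120.5.
Along each edge there are gcd(|Δx|,|Δy|)+1 lattice points, so counting each shared vertex once the boundary has gcd(20,5) + gcd(13,8) + gcd(29,7) + gcd(4,6) = 5+1+1+2 = 9.
By Pick's theorem I = A − B/2 + 1 = 120.5 − 9/2 + 1 = 117.

117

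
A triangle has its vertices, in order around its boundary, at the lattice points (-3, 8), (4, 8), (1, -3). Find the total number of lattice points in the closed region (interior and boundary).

The shoelace formula gives twice the area as |((-3)·8 − 4·8) + (4·(-3) − 1·8) + (1·8 − (-3)·(-3))| = 77, so the area is 38.5.
Summing gcd(|Δx|,|Δy|) over the edges gives the boundary count: gcd(7,0) + gcd(3,11) + gcd(4,11) = 7+1+1 = 9.
Pick's theorem gives I = A − B/2 + 1 = 38.5 − 9/2 + 1 = 35, so the closed region contains I + B = 35 + 9 = 44 lattice points.

44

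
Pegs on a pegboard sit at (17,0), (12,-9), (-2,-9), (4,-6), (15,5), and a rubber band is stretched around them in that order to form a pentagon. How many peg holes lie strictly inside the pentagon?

The shoelace formula gives twice the area as |[17·(-9) − 12·0] + [12·(-9) − (-2)·(-9)] + [(-2)·(-6) − 4·(-9)] + [4·5 − 15·(-6)] + [15·0 − 17·5]| = 206, so the area is 103.
The number of boundary lattice points is Σ gcd(|Δx|,|Δy|) = gcd(5,9) + gcd(14,0) + gcd(6,3) + gcd(11,11) + gcd(2,5) = 1+14+3+11+1 = 30.
By Pick's theorem A = I + B/2 − 1, so I = 103 − 30/2 + 1 = 89.

89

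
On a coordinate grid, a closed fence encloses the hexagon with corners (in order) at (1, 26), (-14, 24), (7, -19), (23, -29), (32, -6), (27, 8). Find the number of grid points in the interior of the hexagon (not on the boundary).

1308

Using the shoelace formula, 2A = |(1·24 − (-14)·26) + ((-14)·(-19) − 7·24) + (7·(-29) − 23·(-19)) + (23·(-6) − 32·(-29)) + (32·8 − 27·(-6)) + (27·26 − 1·8)| = 2622, so the area is 1311.
The number of boundary lattice points is Σ gcd(|Δx|,|Δy|) = gcd(15,2) + gcd(21,43) + gcd(16,10) + gcd(9,23) + gcd(5,14) + gcd(26,18) = 1+1+2+1+1+2 = 8.
By Pick's theorem A = I + B/2 − 1, so I = 1311 − 8/2 + 1 = 1308.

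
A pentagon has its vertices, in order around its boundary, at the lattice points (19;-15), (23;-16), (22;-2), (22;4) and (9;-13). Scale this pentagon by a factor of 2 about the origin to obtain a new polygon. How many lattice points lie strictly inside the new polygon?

528

By the shoelace formula, twice the signed area is |(19·(-16) − 23·(-15)) + (23·(-2) − 22·(-16)) + (22·4 − 22·(-2)) + (22·(-13) − 9·4) + (9·(-15) − 19·(-13))| = 269, so the area is 134.5.
Along each edge there are gcd(|Δx|,|Δy|)+1 lattice points, so counting each shared vertex once the boundary has gcd(4,1) + gcd(1,14) + gcd(0,6) + gcd(13,17) + gcd(10,2) = 1+1+6+1+2 = 11.
Scaling by 2 multiplies the area by 2² = 4 (so the new area is 538) and multiplies the boundary lattice-point count by 2, giving 22.
By Pick's theorem, the interior count of the dilated polygon is 538 − 22/2 + 1 = 528.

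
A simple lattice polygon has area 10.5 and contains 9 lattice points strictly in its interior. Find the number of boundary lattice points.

5

Pick's theorem gives A = I + B/2 − 1, so B = 2(A − I + 1) = 2(10.5 − 9 + 1) = 5.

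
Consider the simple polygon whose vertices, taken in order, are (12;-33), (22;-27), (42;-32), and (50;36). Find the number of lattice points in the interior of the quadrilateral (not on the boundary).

926

The shoelace formula gives twice the area as |(12·(-27) − 22·(-33)) + (22·(-32) − 42·(-27)) + (42·36 − 50·(-32)) + (50·(-33) − 12·36)| = 1862, so the area is 931.
The number of boundary lattice points is Σ gcd(|Δx|,|Δy|) = gcd(10,6) + gcd(20,5) + gcd(8,68) + gcd(38,69) = 2+5+4+1 = 12.
Pick's theorem gives I = A − B/2 + 1 = 931 − 12/2 + 1 = 926.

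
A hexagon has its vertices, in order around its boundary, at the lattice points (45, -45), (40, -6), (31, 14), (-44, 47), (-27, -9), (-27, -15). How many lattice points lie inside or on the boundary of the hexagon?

4043

The shoelace formula gives twice the area as |(45·(-6) − 40·(-45)) + (40·14 − 31·(-6)) + (31·47 − (-44)·14) + ((-44)·(-9) − (-27)·47) + ((-27)·(-15) − (-27)·(-9)) + ((-27)·(-45) − 45·(-15))| = 8066, so the area is 4033.
Summing gcd(|Δx|,|Δy|) over the edges gives the boundary count: gcd(5,39) + gcd(9,20) + gcd(75,33) + gcd(17,56) + gcd(0,6) + gcd(72,30) = 1+1+3+1+6+6 = 18.
Pick's theorem gives I = A − B/2 + 1 = 4033 − 18/2 + 1 = 4025, so the closed region contains I + B = 4025 + 18 = 4043 lattice points.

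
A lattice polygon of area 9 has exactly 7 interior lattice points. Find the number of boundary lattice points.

Pick's theorem gives A = I + B/2 − 1, so B = 2(A − I + 1) = 2(9 − 7 + 1) = 6.

6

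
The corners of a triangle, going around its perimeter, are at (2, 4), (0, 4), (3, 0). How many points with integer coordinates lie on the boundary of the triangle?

4

Summing gcd(|Δx|,|Δy|) over the edges gives the boundary count: gcd(2,0) + gcd(3,4) + gcd(1,4) = 2+1+1 = 4.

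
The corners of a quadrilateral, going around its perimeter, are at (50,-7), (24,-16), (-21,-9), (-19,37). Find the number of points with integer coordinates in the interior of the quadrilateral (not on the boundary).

Using the shoelace formula, 2A = |[50·(-16) − 24·(-7)] + [24·(-9) − (-21)·(-16)] + [(-21)·37 − (-19)·(-9)] + [(-19)·(-7) − 50·37]| = 3849, so the area is 3849/2.
The number of boundary lattice points is Σ gcd(|Δx|,|Δy|) = gcd(26,9) + gcd(45,7) + gcd(2,46) + gcd(69,44) = 1+1+2+1 = 5.
Pick's theorem gives I = A − B/2 + 1 = 3849/2 − 5/2 + 1 = 1923.

1923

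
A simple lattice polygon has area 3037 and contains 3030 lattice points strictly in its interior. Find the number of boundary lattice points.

Pick's theorem gives A = I + B/2 − 1, so B = 2(A − I + 1) = 2(3037 − 3030 + 1) = 16.

16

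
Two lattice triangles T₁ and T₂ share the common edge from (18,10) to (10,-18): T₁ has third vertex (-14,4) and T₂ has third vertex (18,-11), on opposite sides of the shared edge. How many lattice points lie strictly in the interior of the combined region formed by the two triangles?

The union is the simple quadrilateral with vertices (18,10), (-14,4), (10,-18), (18,-11) in order.
The shoelace formula gives twice the area as |[18·4 − (-14)·10] + [(-14)·(-18) − 10·4] + [10·(-11) − 18·(-18)] + [18·10 − 18·(-11)]| = 1016, so the area is 508.
The number of boundary lattice points is Σ gcd(|Δx|,|Δy|) = gcd(32,6) + gcd(24,22) + gcd(8,7) + gcd(0,21) = 2+2+1+21 = 26.
By Pick's theorem I = A − B/2 + 1 = 508 − 26/2 + 1 = 496.

496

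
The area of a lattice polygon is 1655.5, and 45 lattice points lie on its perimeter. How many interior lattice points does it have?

Pick's theorem A = I + B/2 − 1 rearranges to I = A − B/2 + 1 = 1655.5 − 45/2 + 1 = 1634.

1634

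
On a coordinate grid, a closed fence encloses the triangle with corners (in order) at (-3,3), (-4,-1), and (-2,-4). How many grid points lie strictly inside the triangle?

The shoelace formula gives twice the area as |((-3)·(-1) − (-4)·3) + ((-4)·(-4) − (-2)·(-1)) + ((-2)·3 − (-3)·(-4))| = 11, so the area is 5.5.
Summing gcd(|Δx|,|Δy|) over the edges gives the boundary count: gcd(1,4) + gcd(2,3) + gcd(1,7) = 1+1+1 = 3.
By Pick's theorem A = I + B/2 − 1, so I = 5.5 − 3/2 + 1 = 5.

5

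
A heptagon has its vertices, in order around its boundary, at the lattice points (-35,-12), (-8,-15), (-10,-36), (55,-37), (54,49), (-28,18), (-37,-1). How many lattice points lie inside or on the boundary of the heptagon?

5534

The shoelace formula gives twice the area as |((-35)·(-15) − (-8)·(-12)) + ((-8)·(-36) − (-10)·(-15)) + ((-10)·(-37) − 55·(-36)) + (55·49 − 54·(-37)) + (54·18 − (-28)·49) + ((-28)·(-1) − (-37)·18) + ((-37)·(-12) − (-35)·(-1))| = 11057, so the area is 11057/2.
Summing gcd(|Δx|,|Δy|) over the edges gives the boundary count: gcd(27,3) + gcd(2,21) + gcd(65,1) + gcd(1,86) + gcd(82,31) + gcd(9,19) + gcd(2,11) = 3+1+1+1+1+1+1 = 9.
Pick's theorem gives I = A − B/2 + 1 = 11057/2 − 9/2 + 1 = 5525, so the closed region contains I + B = 5525 + 9 = 5534 lattice points.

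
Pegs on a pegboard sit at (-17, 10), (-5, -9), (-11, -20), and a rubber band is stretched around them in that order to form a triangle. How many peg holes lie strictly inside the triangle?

By the shoelace formula, twice the signed area is |[(-17)·(-9) − (-5)·10] + [(-5)·(-20) − (-11)·(-9)] + [(-11)·10 − (-17)·(-20)]| = 246, so the area is 123.
The number of boundary lattice points is Σ gcd(|Δx|,|Δy|) = gcd(12,19) + gcd(6,11) + gcd(6,30) = 1+1+6 = 8.
By Pick's theorem A = I + B/2 − 1, so I = 123 − 8/2 + 1 = 120.

120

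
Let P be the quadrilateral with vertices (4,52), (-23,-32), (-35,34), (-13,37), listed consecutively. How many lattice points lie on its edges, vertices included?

Summing gcd(|Δx|,|Δy|) over the edges gives the boundary count: gcd(27,84) + gcd(12,66) + gcd(22,3) + gcd(17,15) = 3+6+1+1 = 11.

11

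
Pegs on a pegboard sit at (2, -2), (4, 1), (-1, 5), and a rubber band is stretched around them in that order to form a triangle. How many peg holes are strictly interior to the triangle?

The shoelace formula gives twice the area as |[2·1 − 4·(-2)] + [4·5 − (-1)·1] + [(-1)·(-2) − 2·5]| = 23, so the area is 11.5.
The number of boundary lattice points is Σ gcd(|Δx|,|Δy|) = gcd(2,3) + gcd(5,4) + gcd(3,7) = 1+1+1 = 3.
By Pick's theorem A = I + B/2 − 1, so I = 11.5 − 3/2 + 1 = 11.

11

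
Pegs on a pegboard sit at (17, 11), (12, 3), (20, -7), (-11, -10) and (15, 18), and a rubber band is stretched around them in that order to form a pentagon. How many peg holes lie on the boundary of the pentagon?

7

Along each edge there are gcd(|Δx|,|Δy|)+1 lattice points, so counting each shared vertex once the boundary has gcd(5,8) + gcd(8,10) + gcd(31,3) + gcd(26,28) + gcd(2,7) = 1+2+1+2+1 = 7.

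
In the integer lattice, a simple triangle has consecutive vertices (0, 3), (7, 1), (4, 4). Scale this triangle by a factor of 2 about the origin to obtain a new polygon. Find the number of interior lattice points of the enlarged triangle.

The shoelace formula gives twice the area as |(0·1 − 7·3) + (7·4 − 4·1) + (4·3 − 0·4)| = 15, so the area is 7.5.
The number of boundary lattice points is Σ gcd(|Δx|,|Δy|) = gcd(7,2) + gcd(3,3) + gcd(4,1) = 1+3+1 = 5.
Scaling by 2 multiplies the area by 2² = 4 (so the new area is 30) and multiplies the boundary lattice-point count by 2, giving 10.
By Pick's theorem, the interior count of the dilated polygon is 30 − 10/2 + 1 = 26.

26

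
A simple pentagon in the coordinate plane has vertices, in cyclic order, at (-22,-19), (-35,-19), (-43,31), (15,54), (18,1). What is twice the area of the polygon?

6213

By the shoelace formula, twice the signed area is |[(-22)·(-19) − (-35)·(-19)] + [(-35)·31 − (-43)·(-19)] + [(-43)·54 − 15·31] + [15·1 − 18·54] + [18·(-19) − (-22)·1]| = 6213, so the area is 3106.5.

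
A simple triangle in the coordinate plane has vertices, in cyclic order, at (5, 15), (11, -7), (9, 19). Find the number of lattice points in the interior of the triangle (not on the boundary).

The shoelace formula gives twice the area as |(5·(-7) − 11·15) + (11·19 − 9·(-7)) + (9·15 − 5·19)| = 112, so the area is 56.
The number of boundary lattice points is Σ gcd(|Δx|,|Δy|) = gcd(6,22) + gcd(2,26) + gcd(4,4) = 2+2+4 = 8.
By Pick's theorem A = I + B/2 − 1, so I = 56 − 8/2 + 1 = 53.

53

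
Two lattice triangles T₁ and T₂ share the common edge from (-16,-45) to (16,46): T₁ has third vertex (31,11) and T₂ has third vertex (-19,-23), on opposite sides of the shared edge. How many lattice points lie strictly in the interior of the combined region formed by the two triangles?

1728

The union is the simple quadrilateral with vertices (-16,-45), (31,11), (16,46), (-19,-23) in order.
By the shoelace formula, twice the signed area is |((-16)·11 − 31·(-45)) + (31·46 − 16·11) + (16·(-23) − (-19)·46) + ((-19)·(-45) − (-16)·(-23))| = 3462, so the area is 1731.
The number of boundary lattice points is Σ gcd(|Δx|,|Δy|) = gcd(47,56) + gcd(15,35) + gcd(35,69) + gcd(3,22) = 1+5+1+1 = 8.
By Pick's theorem I = A − B/2 + 1 = 1731 − 8/2 + 1 = 1728.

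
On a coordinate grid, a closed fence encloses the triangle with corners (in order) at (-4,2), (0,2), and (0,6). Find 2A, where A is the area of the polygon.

16

By the shoelace formula, twice the signed area is |((-4)·2 − 0·2) + (0·6 − 0·2) + (0·2 − (-4)·6)| = 16, so the area is 8.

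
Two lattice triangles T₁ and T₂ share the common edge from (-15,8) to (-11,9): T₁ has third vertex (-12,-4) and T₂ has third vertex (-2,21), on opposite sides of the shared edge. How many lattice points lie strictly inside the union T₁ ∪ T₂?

36

The union is the simple quadrilateral with vertices (-15,8), (-12,-4), (-11,9), (-2,21) in order.
Using the shoelace formula, 2A = |((-15)·(-4) − (-12)·8) + ((-12)·9 − (-11)·(-4)) + ((-11)·21 − (-2)·9) + ((-2)·8 − (-15)·21)| = 90, so the area is 45.
Along each edge there are gcd(|Δx|,|Δy|)+1 lattice points, so counting each shared vertex once the boundary has gcd(3,12) + gcd(1,13) + gcd(9,12) + gcd(13,13) = 3+1+3+13 = 20.
By Pick's theorem I = A − B/2 + 1 = 45 − 20/2 + 1 = 36.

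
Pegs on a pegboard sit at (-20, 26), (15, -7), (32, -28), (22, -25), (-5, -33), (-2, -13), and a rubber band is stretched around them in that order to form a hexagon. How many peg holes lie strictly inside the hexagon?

The shoelace formula gives twice the area as |[(-20)·(-7) − 15·26] + [15·(-28) − 32·(-7)] + [32·(-25) − 22·(-28)] + [22·(-33) − (-5)·(-25)] + [(-5)·(-13) − (-2)·(-33)] + [(-2)·26 − (-20)·(-13)]| = 1794, so the area is 897.
Summing gcd(|Δx|,|Δy|) over the edges gives the boundary count: gcd(35,33) + gcd(17,21) + gcd(10,3) + gcd(27,8) + gcd(3,20) + gcd(18,39) = 1+1+1+1+1+3 = 8.
Pick's theorem gives I = A − B/2 + 1 = 897 − 8/2 + 1 = 894.

894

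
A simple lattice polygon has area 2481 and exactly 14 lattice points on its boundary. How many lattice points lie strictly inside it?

Pick's theorem A = I + B/2 − 1 rearranges to I = A − B/2 + 1 = 2481 − 14/2 + 1 = 2475.

2475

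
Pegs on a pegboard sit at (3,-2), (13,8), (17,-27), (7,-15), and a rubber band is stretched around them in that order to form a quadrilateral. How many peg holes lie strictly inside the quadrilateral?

The shoelace formula gives twice the area as |[3·8 − 13·(-2)] + [13·(-27) − 17·8] + [17·(-15) − 7·(-27)] + [7·(-2) − 3·(-15)]| = 472, so the area is 236.
Along each edge there are gcd(|Δx|,|Δy|)+1 lattice points, so counting each shared vertex once the boundary has gcd(10,10) + gcd(4,35) + gcd(10,12) + gcd(4,13) = 10+1+2+1 = 14.
By Pick's theorem A = I + B/2 − 1, so I = 236 − 14/2 + 1 = 230.

230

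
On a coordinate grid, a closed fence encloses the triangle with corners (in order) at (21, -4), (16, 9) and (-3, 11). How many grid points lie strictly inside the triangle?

By the shoelace formula, twice the signed area is |(21·9 − 16·(-4)) + (16·11 − (-3)·9) + ((-3)·(-4) − 21·11)| = 237, so the area is 237/2.
The number of boundary lattice points is Σ gcd(|Δx|,|Δy|) = gcd(5,13) + gcd(19,2) + gcd(24,15) = 1+1+3 = 5.
By Pick's theorem A = I + B/2 − 1, so I = 237/2 − 5/2 + 1 = 117.

117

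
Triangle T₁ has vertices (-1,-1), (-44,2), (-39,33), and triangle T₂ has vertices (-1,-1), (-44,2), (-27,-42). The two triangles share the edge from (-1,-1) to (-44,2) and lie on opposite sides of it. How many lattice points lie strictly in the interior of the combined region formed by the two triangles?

The union is the simple quadrilateral with vertices (-1,-1), (-39,33), (-44,2), (-27,-42) in order.
The shoelace formula gives twice the area as |((-1)·33 − (-39)·(-1)) + ((-39)·2 − (-44)·33) + ((-44)·(-42) − (-27)·2) + ((-27)·(-1) − (-1)·(-42))| = 3189, so the area is 1594.5.
Summing gcd(|Δx|,|Δy|) over the edges gives the boundary count: gcd(38,34) + gcd(5,31) + gcd(17,44) + gcd(26,41) = 2+1+1+1 = 5.
By Pick's theorem I = A − B/2 + 1 = 1594.5 − 5/2 + 1 = 1593.

1593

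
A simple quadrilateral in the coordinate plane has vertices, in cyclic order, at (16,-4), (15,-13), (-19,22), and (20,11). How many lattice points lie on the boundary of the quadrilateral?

The number of boundary lattice points is Σ gcd(|Δx|,|Δy|) = gcd(1,9) + gcd(34,35) + gcd(39,11) + gcd(4,15) = 1+1+1+1 = 4.

4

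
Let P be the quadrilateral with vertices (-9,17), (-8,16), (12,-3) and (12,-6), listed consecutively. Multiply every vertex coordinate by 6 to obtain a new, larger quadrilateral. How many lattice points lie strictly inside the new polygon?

1099

Using the shoelace formula, 2A = |((-9)·16 − (-8)·17) + ((-8)·(-3) − 12·16) + (12·(-6) − 12·(-3)) + (12·17 − (-9)·(-6))| = 62, so the area is 31.
The number of boundary lattice points is Σ gcd(|Δx|,|Δy|) = gcd(1,1) + gcd(20,19) + gcd(0,3) + gcd(21,23) = 1+1+3+1 = 6.
Scaling by 6 multiplies the area by 6² = 36 (so the new area is 1116) and multiplies the boundary lattice-point count by 6, giving 36.
By Pick's theorem, the interior count of the dilated polygon is 1116 − 36/2 + 1 = 1099.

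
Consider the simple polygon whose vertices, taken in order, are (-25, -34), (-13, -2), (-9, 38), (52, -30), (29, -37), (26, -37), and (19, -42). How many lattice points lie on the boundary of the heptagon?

Along each edge there are gcd(|Δx|,|Δy|)+1 lattice points, so counting each shared vertex once the boundary has gcd(12,32) + gcd(4,40) + gcd(61,68) + gcd(23,7) + gcd(3,0) + gcd(7,5) + gcd(44,8) = 4+4+1+1+3+1+4 = 18.

18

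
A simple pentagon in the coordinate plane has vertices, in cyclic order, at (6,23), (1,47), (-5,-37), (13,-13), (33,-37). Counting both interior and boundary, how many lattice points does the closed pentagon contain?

By the shoelace formula, twice the signed area is |[6·47 − 1·23] + [1·(-37) − (-5)·47] + [(-5)·(-13) − 13·(-37)] + [13·(-37) − 33·(-13)] + [33·23 − 6·(-37)]| = 1932, so the area is 966.
Along each edge there are gcd(|Δx|,|Δy|)+1 lattice points, so counting each shared vertex once the boundary has gcd(5,24) + gcd(6,84) + gcd(18,24) + gcd(20,24) + gcd(27,60) = 1+6+6+4+3 = 20.
Pick's theorem gives I = A − B/2 + 1 = 966 − 20/2 + 1 = 957, so the closed region contains I + B = 957 + 20 = 977 lattice points.

977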